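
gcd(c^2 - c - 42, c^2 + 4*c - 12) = c + 6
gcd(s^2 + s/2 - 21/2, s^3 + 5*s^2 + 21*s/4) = s + 7/2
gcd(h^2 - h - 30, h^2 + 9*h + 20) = h + 5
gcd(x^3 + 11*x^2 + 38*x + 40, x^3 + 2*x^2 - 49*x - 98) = x + 2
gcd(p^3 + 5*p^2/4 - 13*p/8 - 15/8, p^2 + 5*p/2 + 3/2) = p^2 + 5*p/2 + 3/2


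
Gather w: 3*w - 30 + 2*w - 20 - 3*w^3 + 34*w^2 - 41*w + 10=-3*w^3 + 34*w^2 - 36*w - 40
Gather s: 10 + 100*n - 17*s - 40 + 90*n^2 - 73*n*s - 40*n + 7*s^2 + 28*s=90*n^2 + 60*n + 7*s^2 + s*(11 - 73*n) - 30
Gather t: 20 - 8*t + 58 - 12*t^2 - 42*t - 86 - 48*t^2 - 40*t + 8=-60*t^2 - 90*t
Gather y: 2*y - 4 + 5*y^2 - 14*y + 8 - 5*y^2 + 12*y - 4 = 0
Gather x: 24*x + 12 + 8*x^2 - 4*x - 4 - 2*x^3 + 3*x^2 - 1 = -2*x^3 + 11*x^2 + 20*x + 7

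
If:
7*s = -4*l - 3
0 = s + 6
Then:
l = 39/4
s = -6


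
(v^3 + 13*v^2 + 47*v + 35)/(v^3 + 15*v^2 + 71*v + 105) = (v + 1)/(v + 3)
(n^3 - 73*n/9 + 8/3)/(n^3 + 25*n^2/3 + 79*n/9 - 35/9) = (3*n^2 + n - 24)/(3*n^2 + 26*n + 35)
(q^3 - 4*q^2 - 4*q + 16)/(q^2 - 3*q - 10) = (q^2 - 6*q + 8)/(q - 5)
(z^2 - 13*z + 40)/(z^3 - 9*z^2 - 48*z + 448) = (z - 5)/(z^2 - z - 56)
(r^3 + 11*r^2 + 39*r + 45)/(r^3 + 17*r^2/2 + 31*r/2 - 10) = 2*(r^2 + 6*r + 9)/(2*r^2 + 7*r - 4)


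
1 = 1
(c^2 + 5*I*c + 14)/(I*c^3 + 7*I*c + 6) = (-I*c + 7)/(c^2 + 2*I*c + 3)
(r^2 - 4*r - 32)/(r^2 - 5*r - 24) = (r + 4)/(r + 3)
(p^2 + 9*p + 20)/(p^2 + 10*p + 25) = (p + 4)/(p + 5)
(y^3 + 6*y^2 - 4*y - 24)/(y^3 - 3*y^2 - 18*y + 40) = (y^2 + 8*y + 12)/(y^2 - y - 20)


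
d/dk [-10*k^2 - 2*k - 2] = -20*k - 2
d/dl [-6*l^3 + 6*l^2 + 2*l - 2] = -18*l^2 + 12*l + 2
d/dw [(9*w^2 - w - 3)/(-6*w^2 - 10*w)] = 3*(-16*w^2 - 6*w - 5)/(2*w^2*(9*w^2 + 30*w + 25))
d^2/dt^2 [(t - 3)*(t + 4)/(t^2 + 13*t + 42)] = 12*(-2*t^3 - 27*t^2 - 99*t - 51)/(t^6 + 39*t^5 + 633*t^4 + 5473*t^3 + 26586*t^2 + 68796*t + 74088)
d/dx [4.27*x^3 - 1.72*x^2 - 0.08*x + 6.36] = 12.81*x^2 - 3.44*x - 0.08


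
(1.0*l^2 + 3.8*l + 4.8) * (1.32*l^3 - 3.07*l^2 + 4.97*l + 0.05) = 1.32*l^5 + 1.946*l^4 - 0.359999999999998*l^3 + 4.2*l^2 + 24.046*l + 0.24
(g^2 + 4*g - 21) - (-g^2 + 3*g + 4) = 2*g^2 + g - 25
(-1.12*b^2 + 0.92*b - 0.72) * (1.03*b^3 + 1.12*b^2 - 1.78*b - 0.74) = -1.1536*b^5 - 0.3068*b^4 + 2.2824*b^3 - 1.6152*b^2 + 0.6008*b + 0.5328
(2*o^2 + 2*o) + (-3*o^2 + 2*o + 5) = -o^2 + 4*o + 5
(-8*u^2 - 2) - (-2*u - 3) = -8*u^2 + 2*u + 1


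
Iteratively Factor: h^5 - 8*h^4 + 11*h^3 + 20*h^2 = (h + 1)*(h^4 - 9*h^3 + 20*h^2) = (h - 4)*(h + 1)*(h^3 - 5*h^2) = (h - 5)*(h - 4)*(h + 1)*(h^2) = h*(h - 5)*(h - 4)*(h + 1)*(h)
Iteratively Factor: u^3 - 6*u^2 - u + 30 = (u - 3)*(u^2 - 3*u - 10) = (u - 3)*(u + 2)*(u - 5)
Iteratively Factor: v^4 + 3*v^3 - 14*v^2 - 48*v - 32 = (v + 4)*(v^3 - v^2 - 10*v - 8) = (v + 1)*(v + 4)*(v^2 - 2*v - 8) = (v + 1)*(v + 2)*(v + 4)*(v - 4)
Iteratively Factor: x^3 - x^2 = (x - 1)*(x^2) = x*(x - 1)*(x)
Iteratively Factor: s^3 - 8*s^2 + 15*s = (s - 5)*(s^2 - 3*s) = s*(s - 5)*(s - 3)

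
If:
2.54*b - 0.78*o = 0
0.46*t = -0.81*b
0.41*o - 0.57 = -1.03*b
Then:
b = 0.24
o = 0.78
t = -0.42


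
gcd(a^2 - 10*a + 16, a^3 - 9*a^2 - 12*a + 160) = a - 8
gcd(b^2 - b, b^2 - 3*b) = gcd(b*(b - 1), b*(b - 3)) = b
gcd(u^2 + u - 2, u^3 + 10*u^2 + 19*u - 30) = u - 1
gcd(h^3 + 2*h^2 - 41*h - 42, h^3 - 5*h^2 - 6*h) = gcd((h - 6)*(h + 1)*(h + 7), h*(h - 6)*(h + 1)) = h^2 - 5*h - 6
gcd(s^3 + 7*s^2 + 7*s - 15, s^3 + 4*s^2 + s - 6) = s^2 + 2*s - 3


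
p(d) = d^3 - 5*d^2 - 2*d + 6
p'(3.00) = -5.00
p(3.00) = -18.00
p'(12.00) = 310.00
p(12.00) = 990.00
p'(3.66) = 1.59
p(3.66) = -19.27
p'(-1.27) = 15.54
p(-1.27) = -1.57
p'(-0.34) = 1.75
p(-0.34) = 6.06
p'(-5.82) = 157.82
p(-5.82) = -348.86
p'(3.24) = -2.91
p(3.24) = -18.96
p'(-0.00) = -2.00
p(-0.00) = 6.00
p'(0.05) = -2.49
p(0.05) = 5.89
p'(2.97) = -5.24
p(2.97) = -17.85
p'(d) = 3*d^2 - 10*d - 2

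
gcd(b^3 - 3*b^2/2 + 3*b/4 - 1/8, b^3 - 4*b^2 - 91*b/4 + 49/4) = b - 1/2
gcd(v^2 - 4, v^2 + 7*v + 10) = v + 2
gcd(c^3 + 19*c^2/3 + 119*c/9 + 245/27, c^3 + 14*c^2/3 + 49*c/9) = c^2 + 14*c/3 + 49/9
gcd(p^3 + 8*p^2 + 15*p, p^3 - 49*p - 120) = p^2 + 8*p + 15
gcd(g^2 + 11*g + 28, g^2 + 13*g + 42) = g + 7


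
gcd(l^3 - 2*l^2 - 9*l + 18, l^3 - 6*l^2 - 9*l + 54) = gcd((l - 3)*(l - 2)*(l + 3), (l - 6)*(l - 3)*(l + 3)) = l^2 - 9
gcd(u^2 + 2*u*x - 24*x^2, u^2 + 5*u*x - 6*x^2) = u + 6*x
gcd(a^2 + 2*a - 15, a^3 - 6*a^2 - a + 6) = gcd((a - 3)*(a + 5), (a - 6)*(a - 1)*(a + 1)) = 1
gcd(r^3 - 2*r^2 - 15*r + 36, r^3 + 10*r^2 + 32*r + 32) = r + 4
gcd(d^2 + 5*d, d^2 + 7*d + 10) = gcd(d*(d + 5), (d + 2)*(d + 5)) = d + 5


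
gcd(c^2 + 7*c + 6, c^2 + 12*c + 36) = c + 6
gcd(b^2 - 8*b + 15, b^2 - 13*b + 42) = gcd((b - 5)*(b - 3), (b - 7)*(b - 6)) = 1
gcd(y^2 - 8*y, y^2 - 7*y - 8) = y - 8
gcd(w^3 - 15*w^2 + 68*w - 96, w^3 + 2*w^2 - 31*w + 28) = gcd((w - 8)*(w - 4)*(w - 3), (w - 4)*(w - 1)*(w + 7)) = w - 4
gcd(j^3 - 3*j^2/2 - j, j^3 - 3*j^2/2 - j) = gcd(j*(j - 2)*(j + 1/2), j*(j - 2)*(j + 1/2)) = j^3 - 3*j^2/2 - j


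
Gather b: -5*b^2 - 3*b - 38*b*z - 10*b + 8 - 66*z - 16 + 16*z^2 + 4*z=-5*b^2 + b*(-38*z - 13) + 16*z^2 - 62*z - 8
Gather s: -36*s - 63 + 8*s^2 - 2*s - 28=8*s^2 - 38*s - 91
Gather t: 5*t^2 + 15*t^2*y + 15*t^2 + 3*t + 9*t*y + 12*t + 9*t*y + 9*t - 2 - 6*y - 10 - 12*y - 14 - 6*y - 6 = t^2*(15*y + 20) + t*(18*y + 24) - 24*y - 32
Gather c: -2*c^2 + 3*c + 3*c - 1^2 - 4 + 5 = -2*c^2 + 6*c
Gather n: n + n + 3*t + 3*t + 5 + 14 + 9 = 2*n + 6*t + 28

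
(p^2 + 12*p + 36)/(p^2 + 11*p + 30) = (p + 6)/(p + 5)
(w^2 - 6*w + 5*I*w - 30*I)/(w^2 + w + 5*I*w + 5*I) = (w - 6)/(w + 1)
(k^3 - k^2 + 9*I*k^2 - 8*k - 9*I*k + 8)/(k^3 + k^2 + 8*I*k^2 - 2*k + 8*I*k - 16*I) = (k + I)/(k + 2)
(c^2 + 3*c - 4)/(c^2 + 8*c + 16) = (c - 1)/(c + 4)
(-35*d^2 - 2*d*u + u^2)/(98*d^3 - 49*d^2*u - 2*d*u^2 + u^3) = (5*d + u)/(-14*d^2 + 5*d*u + u^2)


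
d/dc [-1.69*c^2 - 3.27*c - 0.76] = -3.38*c - 3.27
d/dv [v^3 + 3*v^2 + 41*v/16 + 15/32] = 3*v^2 + 6*v + 41/16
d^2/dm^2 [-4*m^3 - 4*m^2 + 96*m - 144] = -24*m - 8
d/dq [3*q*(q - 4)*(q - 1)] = 9*q^2 - 30*q + 12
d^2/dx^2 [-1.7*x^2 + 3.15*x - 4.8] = -3.40000000000000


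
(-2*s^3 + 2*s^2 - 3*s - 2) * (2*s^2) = -4*s^5 + 4*s^4 - 6*s^3 - 4*s^2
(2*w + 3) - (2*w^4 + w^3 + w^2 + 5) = -2*w^4 - w^3 - w^2 + 2*w - 2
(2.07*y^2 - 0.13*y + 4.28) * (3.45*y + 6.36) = 7.1415*y^3 + 12.7167*y^2 + 13.9392*y + 27.2208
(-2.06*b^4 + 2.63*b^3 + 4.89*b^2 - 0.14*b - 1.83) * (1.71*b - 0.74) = -3.5226*b^5 + 6.0217*b^4 + 6.4157*b^3 - 3.858*b^2 - 3.0257*b + 1.3542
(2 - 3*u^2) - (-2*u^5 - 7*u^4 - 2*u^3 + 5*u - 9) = 2*u^5 + 7*u^4 + 2*u^3 - 3*u^2 - 5*u + 11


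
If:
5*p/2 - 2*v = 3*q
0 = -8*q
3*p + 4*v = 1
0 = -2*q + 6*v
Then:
No Solution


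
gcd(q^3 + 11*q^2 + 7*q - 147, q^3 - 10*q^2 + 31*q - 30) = q - 3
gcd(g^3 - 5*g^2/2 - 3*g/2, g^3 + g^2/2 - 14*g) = g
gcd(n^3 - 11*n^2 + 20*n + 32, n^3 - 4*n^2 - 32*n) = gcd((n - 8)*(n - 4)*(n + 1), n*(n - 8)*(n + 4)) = n - 8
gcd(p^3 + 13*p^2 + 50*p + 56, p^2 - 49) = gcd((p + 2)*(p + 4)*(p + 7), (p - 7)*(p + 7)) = p + 7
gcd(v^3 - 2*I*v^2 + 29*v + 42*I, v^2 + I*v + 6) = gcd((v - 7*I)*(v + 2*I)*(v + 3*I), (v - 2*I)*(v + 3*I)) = v + 3*I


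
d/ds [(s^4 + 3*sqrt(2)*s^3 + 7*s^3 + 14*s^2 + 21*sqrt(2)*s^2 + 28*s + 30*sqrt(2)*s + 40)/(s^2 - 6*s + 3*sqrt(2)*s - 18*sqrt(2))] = (2*s^5 - 11*s^4 + 12*sqrt(2)*s^4 - 66*sqrt(2)*s^3 - 48*s^3 - 492*sqrt(2)*s^2 - 310*s^2 - 1592*s - 504*sqrt(2)*s - 624*sqrt(2) - 840)/(s^4 - 12*s^3 + 6*sqrt(2)*s^3 - 72*sqrt(2)*s^2 + 54*s^2 - 216*s + 216*sqrt(2)*s + 648)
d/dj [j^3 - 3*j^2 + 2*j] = 3*j^2 - 6*j + 2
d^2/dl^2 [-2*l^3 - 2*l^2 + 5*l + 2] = -12*l - 4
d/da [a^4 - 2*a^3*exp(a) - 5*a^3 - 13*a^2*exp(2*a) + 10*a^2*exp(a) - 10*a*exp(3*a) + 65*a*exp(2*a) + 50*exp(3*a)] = -2*a^3*exp(a) + 4*a^3 - 26*a^2*exp(2*a) + 4*a^2*exp(a) - 15*a^2 - 30*a*exp(3*a) + 104*a*exp(2*a) + 20*a*exp(a) + 140*exp(3*a) + 65*exp(2*a)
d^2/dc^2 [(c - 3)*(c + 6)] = 2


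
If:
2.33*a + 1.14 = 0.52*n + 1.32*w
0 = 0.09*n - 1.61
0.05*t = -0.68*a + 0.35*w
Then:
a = 0.566523605150215*w + 3.5030996661898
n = 17.89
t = -0.704721030042918*w - 47.6421554601812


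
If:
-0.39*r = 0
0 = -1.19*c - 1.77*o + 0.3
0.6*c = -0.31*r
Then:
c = 0.00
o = 0.17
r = 0.00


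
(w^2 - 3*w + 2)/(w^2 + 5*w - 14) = (w - 1)/(w + 7)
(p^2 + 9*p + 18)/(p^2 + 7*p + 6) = (p + 3)/(p + 1)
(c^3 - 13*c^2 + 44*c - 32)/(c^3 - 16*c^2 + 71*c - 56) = (c - 4)/(c - 7)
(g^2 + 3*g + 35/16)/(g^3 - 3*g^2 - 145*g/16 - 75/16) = (4*g + 7)/(4*g^2 - 17*g - 15)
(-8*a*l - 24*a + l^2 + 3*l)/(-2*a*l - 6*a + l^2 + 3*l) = (8*a - l)/(2*a - l)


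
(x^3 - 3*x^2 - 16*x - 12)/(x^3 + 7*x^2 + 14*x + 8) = (x - 6)/(x + 4)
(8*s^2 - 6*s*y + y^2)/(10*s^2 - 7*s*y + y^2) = (-4*s + y)/(-5*s + y)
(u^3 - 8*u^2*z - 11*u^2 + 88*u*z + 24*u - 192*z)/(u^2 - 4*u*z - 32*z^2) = (u^2 - 11*u + 24)/(u + 4*z)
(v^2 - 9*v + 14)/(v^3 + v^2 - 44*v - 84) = (v - 2)/(v^2 + 8*v + 12)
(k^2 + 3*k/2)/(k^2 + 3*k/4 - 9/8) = 4*k/(4*k - 3)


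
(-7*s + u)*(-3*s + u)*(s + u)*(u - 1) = 21*s^3*u - 21*s^3 + 11*s^2*u^2 - 11*s^2*u - 9*s*u^3 + 9*s*u^2 + u^4 - u^3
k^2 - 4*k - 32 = (k - 8)*(k + 4)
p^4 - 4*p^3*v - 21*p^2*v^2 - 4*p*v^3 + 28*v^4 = (p - 7*v)*(p - v)*(p + 2*v)^2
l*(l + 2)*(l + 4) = l^3 + 6*l^2 + 8*l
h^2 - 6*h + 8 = (h - 4)*(h - 2)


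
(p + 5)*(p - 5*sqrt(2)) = p^2 - 5*sqrt(2)*p + 5*p - 25*sqrt(2)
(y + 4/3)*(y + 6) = y^2 + 22*y/3 + 8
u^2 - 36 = (u - 6)*(u + 6)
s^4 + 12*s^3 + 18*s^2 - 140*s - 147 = (s - 3)*(s + 1)*(s + 7)^2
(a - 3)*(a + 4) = a^2 + a - 12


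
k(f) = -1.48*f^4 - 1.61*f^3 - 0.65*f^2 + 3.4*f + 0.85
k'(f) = -5.92*f^3 - 4.83*f^2 - 1.3*f + 3.4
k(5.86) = -2070.76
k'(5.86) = -1361.36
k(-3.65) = -204.61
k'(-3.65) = 231.67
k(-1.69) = -11.05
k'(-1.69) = 20.38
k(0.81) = 1.68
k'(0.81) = -3.97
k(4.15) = -550.30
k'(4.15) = -508.30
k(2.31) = -56.75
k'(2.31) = -98.35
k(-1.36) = -5.99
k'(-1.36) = 11.13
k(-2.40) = -37.90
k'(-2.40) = 60.54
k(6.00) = -2267.99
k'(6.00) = -1457.00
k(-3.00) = -91.61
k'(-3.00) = 123.67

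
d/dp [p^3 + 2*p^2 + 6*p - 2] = 3*p^2 + 4*p + 6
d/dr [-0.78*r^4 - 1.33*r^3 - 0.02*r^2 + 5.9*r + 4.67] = -3.12*r^3 - 3.99*r^2 - 0.04*r + 5.9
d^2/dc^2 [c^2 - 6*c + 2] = 2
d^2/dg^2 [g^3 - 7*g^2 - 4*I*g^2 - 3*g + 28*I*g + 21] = 6*g - 14 - 8*I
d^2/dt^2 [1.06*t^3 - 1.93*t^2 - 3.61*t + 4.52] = 6.36*t - 3.86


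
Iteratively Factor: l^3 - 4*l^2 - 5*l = (l - 5)*(l^2 + l) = l*(l - 5)*(l + 1)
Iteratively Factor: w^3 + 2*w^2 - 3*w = (w - 1)*(w^2 + 3*w) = w*(w - 1)*(w + 3)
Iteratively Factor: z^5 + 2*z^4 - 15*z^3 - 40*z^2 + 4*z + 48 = (z + 2)*(z^4 - 15*z^2 - 10*z + 24) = (z - 4)*(z + 2)*(z^3 + 4*z^2 + z - 6) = (z - 4)*(z + 2)*(z + 3)*(z^2 + z - 2) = (z - 4)*(z - 1)*(z + 2)*(z + 3)*(z + 2)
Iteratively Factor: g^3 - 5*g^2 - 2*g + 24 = (g + 2)*(g^2 - 7*g + 12) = (g - 4)*(g + 2)*(g - 3)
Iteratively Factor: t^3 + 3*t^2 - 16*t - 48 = (t + 4)*(t^2 - t - 12) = (t - 4)*(t + 4)*(t + 3)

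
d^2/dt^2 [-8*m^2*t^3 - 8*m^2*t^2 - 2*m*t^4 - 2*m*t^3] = 4*m*(-12*m*t - 4*m - 6*t^2 - 3*t)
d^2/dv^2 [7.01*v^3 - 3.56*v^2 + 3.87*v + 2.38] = 42.06*v - 7.12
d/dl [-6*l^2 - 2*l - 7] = -12*l - 2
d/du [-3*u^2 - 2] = -6*u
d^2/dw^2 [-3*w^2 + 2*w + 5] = -6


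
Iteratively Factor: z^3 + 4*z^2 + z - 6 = (z + 2)*(z^2 + 2*z - 3) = (z + 2)*(z + 3)*(z - 1)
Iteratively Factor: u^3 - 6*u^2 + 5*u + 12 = (u - 3)*(u^2 - 3*u - 4) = (u - 4)*(u - 3)*(u + 1)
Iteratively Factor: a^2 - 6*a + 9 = (a - 3)*(a - 3)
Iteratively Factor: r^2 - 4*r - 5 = (r + 1)*(r - 5)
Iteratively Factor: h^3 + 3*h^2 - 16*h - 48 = (h + 3)*(h^2 - 16) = (h - 4)*(h + 3)*(h + 4)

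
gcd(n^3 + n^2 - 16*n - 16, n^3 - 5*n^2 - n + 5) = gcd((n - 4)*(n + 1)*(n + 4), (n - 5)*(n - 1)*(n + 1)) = n + 1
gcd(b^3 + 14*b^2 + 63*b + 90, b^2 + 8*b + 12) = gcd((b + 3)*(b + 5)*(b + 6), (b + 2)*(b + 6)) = b + 6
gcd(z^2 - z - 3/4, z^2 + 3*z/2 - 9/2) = z - 3/2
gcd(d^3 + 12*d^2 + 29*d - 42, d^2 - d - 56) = d + 7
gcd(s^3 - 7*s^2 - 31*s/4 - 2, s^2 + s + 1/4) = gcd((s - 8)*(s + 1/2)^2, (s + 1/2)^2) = s^2 + s + 1/4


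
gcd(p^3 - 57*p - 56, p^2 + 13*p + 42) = p + 7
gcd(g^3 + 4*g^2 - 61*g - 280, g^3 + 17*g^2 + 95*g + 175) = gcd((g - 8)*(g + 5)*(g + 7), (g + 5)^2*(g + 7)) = g^2 + 12*g + 35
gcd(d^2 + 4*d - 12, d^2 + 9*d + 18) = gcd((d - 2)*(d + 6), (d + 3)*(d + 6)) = d + 6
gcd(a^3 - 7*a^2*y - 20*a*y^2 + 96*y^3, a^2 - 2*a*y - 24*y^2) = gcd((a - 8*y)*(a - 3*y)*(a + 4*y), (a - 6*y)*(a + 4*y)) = a + 4*y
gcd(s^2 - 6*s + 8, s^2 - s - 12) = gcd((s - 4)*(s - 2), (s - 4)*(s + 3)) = s - 4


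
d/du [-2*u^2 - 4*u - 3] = -4*u - 4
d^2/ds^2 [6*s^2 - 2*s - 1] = 12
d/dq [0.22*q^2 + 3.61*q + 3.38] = 0.44*q + 3.61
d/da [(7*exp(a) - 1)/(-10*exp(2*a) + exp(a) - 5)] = ((7*exp(a) - 1)*(20*exp(a) - 1) - 70*exp(2*a) + 7*exp(a) - 35)*exp(a)/(10*exp(2*a) - exp(a) + 5)^2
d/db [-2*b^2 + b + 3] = 1 - 4*b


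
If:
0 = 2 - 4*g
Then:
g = 1/2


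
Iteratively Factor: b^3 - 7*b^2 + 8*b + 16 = (b - 4)*(b^2 - 3*b - 4) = (b - 4)^2*(b + 1)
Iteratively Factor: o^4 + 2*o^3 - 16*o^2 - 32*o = (o + 4)*(o^3 - 2*o^2 - 8*o) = (o + 2)*(o + 4)*(o^2 - 4*o) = o*(o + 2)*(o + 4)*(o - 4)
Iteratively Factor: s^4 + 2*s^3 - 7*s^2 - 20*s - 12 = (s - 3)*(s^3 + 5*s^2 + 8*s + 4) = (s - 3)*(s + 2)*(s^2 + 3*s + 2) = (s - 3)*(s + 2)^2*(s + 1)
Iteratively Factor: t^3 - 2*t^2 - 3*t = (t - 3)*(t^2 + t) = (t - 3)*(t + 1)*(t)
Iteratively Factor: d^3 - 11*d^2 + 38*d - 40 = (d - 5)*(d^2 - 6*d + 8) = (d - 5)*(d - 4)*(d - 2)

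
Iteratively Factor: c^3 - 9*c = (c - 3)*(c^2 + 3*c) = (c - 3)*(c + 3)*(c)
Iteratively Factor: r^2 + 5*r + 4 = (r + 1)*(r + 4)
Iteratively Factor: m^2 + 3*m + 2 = (m + 1)*(m + 2)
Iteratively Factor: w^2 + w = (w + 1)*(w)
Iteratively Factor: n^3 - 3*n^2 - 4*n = (n)*(n^2 - 3*n - 4) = n*(n + 1)*(n - 4)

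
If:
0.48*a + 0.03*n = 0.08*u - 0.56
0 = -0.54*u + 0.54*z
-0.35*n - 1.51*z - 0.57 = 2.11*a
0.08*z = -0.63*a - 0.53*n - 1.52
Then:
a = -0.83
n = -2.07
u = 1.26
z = 1.26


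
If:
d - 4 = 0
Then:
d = 4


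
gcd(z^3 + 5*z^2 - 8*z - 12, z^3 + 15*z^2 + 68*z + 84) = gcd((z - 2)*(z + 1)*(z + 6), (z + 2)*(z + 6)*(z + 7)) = z + 6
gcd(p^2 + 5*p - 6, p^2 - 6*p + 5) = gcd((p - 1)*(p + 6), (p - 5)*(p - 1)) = p - 1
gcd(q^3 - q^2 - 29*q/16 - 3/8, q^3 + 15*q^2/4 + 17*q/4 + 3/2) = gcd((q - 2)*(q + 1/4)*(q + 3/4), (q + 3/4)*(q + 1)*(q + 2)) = q + 3/4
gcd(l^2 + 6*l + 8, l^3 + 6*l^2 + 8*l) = l^2 + 6*l + 8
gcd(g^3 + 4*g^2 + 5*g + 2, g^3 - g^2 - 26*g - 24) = g + 1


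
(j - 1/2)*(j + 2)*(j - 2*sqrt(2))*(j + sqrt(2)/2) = j^4 - 3*sqrt(2)*j^3/2 + 3*j^3/2 - 9*sqrt(2)*j^2/4 - 3*j^2 - 3*j + 3*sqrt(2)*j/2 + 2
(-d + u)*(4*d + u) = -4*d^2 + 3*d*u + u^2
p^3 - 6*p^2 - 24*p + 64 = (p - 8)*(p - 2)*(p + 4)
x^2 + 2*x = x*(x + 2)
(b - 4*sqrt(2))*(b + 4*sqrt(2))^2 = b^3 + 4*sqrt(2)*b^2 - 32*b - 128*sqrt(2)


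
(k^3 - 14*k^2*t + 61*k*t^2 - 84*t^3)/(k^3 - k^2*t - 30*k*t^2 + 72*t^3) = (k - 7*t)/(k + 6*t)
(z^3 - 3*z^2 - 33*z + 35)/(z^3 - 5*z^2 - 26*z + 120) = (z^2 - 8*z + 7)/(z^2 - 10*z + 24)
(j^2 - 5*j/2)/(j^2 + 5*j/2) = (2*j - 5)/(2*j + 5)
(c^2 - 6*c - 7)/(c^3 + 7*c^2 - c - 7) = (c - 7)/(c^2 + 6*c - 7)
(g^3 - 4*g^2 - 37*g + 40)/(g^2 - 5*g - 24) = (g^2 + 4*g - 5)/(g + 3)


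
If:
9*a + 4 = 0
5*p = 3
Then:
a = -4/9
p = 3/5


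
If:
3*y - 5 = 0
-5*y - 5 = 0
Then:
No Solution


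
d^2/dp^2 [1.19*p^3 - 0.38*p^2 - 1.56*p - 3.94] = 7.14*p - 0.76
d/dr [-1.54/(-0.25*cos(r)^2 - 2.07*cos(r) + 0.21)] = (0.77*cos(r) + 3.1878)*sin(r)/(0.25*cos(r)^2 + 2.07*cos(r) - 0.21)^2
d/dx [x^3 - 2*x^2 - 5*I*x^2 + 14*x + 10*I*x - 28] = 3*x^2 - 4*x - 10*I*x + 14 + 10*I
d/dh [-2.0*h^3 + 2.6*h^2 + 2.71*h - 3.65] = -6.0*h^2 + 5.2*h + 2.71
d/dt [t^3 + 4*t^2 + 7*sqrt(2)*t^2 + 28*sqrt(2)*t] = 3*t^2 + 8*t + 14*sqrt(2)*t + 28*sqrt(2)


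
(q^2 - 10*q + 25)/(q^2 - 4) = (q^2 - 10*q + 25)/(q^2 - 4)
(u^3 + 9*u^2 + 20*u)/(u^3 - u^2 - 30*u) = (u + 4)/(u - 6)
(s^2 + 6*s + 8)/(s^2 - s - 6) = (s + 4)/(s - 3)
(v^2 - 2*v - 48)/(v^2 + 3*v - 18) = (v - 8)/(v - 3)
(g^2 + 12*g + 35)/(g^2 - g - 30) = (g + 7)/(g - 6)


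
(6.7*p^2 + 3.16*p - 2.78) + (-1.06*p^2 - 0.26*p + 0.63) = 5.64*p^2 + 2.9*p - 2.15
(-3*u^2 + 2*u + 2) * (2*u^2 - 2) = -6*u^4 + 4*u^3 + 10*u^2 - 4*u - 4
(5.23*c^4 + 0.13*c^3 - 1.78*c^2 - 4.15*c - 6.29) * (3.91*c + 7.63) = 20.4493*c^5 + 40.4132*c^4 - 5.9679*c^3 - 29.8079*c^2 - 56.2584*c - 47.9927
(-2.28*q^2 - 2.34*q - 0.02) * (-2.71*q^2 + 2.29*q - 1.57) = 6.1788*q^4 + 1.1202*q^3 - 1.7248*q^2 + 3.628*q + 0.0314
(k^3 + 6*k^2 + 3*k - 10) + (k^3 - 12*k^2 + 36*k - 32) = 2*k^3 - 6*k^2 + 39*k - 42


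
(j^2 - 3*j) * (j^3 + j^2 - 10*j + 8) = j^5 - 2*j^4 - 13*j^3 + 38*j^2 - 24*j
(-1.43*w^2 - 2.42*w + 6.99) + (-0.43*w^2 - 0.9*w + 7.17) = -1.86*w^2 - 3.32*w + 14.16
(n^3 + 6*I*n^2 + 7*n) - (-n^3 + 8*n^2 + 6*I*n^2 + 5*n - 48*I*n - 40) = 2*n^3 - 8*n^2 + 2*n + 48*I*n + 40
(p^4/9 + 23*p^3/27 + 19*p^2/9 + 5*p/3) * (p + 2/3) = p^5/9 + 25*p^4/27 + 217*p^3/81 + 83*p^2/27 + 10*p/9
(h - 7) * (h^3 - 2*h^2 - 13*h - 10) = h^4 - 9*h^3 + h^2 + 81*h + 70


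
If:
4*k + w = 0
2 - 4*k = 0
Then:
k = 1/2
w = -2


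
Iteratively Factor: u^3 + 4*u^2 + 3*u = (u + 3)*(u^2 + u) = u*(u + 3)*(u + 1)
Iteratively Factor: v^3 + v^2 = (v)*(v^2 + v) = v^2*(v + 1)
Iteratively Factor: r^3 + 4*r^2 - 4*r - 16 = (r + 4)*(r^2 - 4) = (r + 2)*(r + 4)*(r - 2)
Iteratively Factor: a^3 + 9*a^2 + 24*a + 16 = (a + 4)*(a^2 + 5*a + 4) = (a + 4)^2*(a + 1)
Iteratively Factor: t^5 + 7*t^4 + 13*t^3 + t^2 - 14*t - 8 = (t - 1)*(t^4 + 8*t^3 + 21*t^2 + 22*t + 8) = (t - 1)*(t + 4)*(t^3 + 4*t^2 + 5*t + 2) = (t - 1)*(t + 1)*(t + 4)*(t^2 + 3*t + 2) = (t - 1)*(t + 1)^2*(t + 4)*(t + 2)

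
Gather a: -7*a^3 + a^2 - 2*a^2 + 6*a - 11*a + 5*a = -7*a^3 - a^2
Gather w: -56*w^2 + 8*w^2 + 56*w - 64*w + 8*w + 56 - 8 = 48 - 48*w^2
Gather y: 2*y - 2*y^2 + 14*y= -2*y^2 + 16*y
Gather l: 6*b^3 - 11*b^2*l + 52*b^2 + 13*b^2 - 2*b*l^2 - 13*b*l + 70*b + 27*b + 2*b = 6*b^3 + 65*b^2 - 2*b*l^2 + 99*b + l*(-11*b^2 - 13*b)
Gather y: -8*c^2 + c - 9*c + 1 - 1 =-8*c^2 - 8*c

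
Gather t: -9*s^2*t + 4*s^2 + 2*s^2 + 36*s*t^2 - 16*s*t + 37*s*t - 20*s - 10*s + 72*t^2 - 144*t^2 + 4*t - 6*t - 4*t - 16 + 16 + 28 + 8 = 6*s^2 - 30*s + t^2*(36*s - 72) + t*(-9*s^2 + 21*s - 6) + 36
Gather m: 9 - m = 9 - m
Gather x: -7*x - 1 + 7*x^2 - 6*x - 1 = 7*x^2 - 13*x - 2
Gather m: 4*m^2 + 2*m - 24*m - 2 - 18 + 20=4*m^2 - 22*m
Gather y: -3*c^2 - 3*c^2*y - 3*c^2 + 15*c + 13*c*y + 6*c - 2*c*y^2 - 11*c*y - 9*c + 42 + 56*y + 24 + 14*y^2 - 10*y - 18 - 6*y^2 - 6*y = -6*c^2 + 12*c + y^2*(8 - 2*c) + y*(-3*c^2 + 2*c + 40) + 48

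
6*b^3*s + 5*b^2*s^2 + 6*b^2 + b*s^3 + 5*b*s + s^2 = (2*b + s)*(3*b + s)*(b*s + 1)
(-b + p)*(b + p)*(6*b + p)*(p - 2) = -6*b^3*p + 12*b^3 - b^2*p^2 + 2*b^2*p + 6*b*p^3 - 12*b*p^2 + p^4 - 2*p^3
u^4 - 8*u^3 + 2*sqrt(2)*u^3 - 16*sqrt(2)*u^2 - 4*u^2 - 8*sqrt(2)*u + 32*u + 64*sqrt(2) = (u - 8)*(u - 2)*(u + 2)*(u + 2*sqrt(2))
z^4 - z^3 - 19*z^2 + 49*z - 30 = (z - 3)*(z - 2)*(z - 1)*(z + 5)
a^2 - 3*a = a*(a - 3)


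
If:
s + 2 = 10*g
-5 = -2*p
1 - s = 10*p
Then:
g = -11/5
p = 5/2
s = -24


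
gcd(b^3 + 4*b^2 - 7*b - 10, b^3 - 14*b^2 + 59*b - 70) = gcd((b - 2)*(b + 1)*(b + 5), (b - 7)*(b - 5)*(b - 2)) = b - 2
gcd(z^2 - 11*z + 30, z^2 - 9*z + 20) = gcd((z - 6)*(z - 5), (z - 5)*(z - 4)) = z - 5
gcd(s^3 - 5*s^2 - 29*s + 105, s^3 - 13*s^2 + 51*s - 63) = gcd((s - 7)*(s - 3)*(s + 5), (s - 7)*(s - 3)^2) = s^2 - 10*s + 21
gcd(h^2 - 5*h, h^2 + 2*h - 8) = 1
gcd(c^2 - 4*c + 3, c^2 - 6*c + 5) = c - 1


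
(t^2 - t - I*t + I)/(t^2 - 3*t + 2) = (t - I)/(t - 2)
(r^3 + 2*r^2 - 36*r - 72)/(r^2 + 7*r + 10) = (r^2 - 36)/(r + 5)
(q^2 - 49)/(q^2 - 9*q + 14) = (q + 7)/(q - 2)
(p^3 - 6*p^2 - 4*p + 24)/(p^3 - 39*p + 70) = (p^2 - 4*p - 12)/(p^2 + 2*p - 35)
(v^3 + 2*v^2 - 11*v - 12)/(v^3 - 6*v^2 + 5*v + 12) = (v + 4)/(v - 4)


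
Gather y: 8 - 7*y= 8 - 7*y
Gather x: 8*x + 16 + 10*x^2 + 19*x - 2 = 10*x^2 + 27*x + 14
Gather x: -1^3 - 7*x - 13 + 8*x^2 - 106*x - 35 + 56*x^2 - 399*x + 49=64*x^2 - 512*x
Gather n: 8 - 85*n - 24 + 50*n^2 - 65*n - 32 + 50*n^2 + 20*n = 100*n^2 - 130*n - 48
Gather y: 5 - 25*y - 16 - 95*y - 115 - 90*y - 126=-210*y - 252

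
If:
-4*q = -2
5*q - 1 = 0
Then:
No Solution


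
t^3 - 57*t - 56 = (t - 8)*(t + 1)*(t + 7)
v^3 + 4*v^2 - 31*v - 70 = (v - 5)*(v + 2)*(v + 7)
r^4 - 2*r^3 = r^3*(r - 2)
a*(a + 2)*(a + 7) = a^3 + 9*a^2 + 14*a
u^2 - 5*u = u*(u - 5)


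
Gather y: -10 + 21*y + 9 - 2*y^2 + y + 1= -2*y^2 + 22*y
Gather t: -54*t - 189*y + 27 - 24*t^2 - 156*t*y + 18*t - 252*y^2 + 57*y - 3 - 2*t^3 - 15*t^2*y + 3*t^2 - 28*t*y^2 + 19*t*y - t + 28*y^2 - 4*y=-2*t^3 + t^2*(-15*y - 21) + t*(-28*y^2 - 137*y - 37) - 224*y^2 - 136*y + 24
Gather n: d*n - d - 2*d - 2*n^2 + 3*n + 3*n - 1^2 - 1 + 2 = -3*d - 2*n^2 + n*(d + 6)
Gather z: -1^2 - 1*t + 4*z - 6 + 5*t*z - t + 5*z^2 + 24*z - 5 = -2*t + 5*z^2 + z*(5*t + 28) - 12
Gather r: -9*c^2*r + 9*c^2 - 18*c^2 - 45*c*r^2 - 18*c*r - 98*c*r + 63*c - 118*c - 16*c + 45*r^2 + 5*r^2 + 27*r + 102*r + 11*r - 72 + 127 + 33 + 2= -9*c^2 - 71*c + r^2*(50 - 45*c) + r*(-9*c^2 - 116*c + 140) + 90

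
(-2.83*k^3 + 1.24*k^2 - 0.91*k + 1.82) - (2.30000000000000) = -2.83*k^3 + 1.24*k^2 - 0.91*k - 0.48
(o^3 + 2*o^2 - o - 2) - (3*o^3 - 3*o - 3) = -2*o^3 + 2*o^2 + 2*o + 1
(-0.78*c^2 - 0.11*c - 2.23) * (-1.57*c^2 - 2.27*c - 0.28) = 1.2246*c^4 + 1.9433*c^3 + 3.9692*c^2 + 5.0929*c + 0.6244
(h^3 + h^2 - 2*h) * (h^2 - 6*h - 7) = h^5 - 5*h^4 - 15*h^3 + 5*h^2 + 14*h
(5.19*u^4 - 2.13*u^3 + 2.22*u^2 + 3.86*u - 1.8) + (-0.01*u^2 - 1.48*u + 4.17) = 5.19*u^4 - 2.13*u^3 + 2.21*u^2 + 2.38*u + 2.37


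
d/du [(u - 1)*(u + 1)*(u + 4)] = 3*u^2 + 8*u - 1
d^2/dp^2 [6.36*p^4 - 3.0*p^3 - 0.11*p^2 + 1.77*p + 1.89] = 76.32*p^2 - 18.0*p - 0.22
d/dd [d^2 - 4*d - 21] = 2*d - 4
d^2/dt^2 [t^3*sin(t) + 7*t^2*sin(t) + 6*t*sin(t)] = -t^3*sin(t) - 7*t^2*sin(t) + 6*t^2*cos(t) + 28*t*cos(t) + 14*sin(t) + 12*cos(t)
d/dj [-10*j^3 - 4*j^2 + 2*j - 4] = -30*j^2 - 8*j + 2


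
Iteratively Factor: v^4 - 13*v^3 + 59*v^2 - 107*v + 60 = (v - 4)*(v^3 - 9*v^2 + 23*v - 15) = (v - 4)*(v - 3)*(v^2 - 6*v + 5) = (v - 4)*(v - 3)*(v - 1)*(v - 5)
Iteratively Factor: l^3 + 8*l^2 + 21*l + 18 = (l + 3)*(l^2 + 5*l + 6) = (l + 3)^2*(l + 2)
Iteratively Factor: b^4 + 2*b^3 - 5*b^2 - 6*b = (b)*(b^3 + 2*b^2 - 5*b - 6) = b*(b + 3)*(b^2 - b - 2) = b*(b - 2)*(b + 3)*(b + 1)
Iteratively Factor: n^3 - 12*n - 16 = (n + 2)*(n^2 - 2*n - 8) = (n - 4)*(n + 2)*(n + 2)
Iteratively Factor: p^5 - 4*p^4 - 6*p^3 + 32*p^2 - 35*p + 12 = (p - 1)*(p^4 - 3*p^3 - 9*p^2 + 23*p - 12) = (p - 1)^2*(p^3 - 2*p^2 - 11*p + 12) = (p - 4)*(p - 1)^2*(p^2 + 2*p - 3) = (p - 4)*(p - 1)^3*(p + 3)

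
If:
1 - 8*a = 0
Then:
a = 1/8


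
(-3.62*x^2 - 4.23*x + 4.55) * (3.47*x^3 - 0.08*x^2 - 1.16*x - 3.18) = -12.5614*x^5 - 14.3885*x^4 + 20.3261*x^3 + 16.0544*x^2 + 8.1734*x - 14.469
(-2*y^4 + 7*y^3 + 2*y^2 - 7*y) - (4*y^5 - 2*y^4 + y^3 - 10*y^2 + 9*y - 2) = -4*y^5 + 6*y^3 + 12*y^2 - 16*y + 2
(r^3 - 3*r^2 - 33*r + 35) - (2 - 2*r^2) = r^3 - r^2 - 33*r + 33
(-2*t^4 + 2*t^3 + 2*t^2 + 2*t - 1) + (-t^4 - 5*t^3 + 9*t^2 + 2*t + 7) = -3*t^4 - 3*t^3 + 11*t^2 + 4*t + 6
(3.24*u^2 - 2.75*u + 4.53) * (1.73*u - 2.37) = 5.6052*u^3 - 12.4363*u^2 + 14.3544*u - 10.7361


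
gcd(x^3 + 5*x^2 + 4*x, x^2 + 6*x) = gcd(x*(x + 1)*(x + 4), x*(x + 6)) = x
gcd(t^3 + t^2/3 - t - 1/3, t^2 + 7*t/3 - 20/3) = 1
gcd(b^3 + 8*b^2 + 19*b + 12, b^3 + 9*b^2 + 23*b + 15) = b^2 + 4*b + 3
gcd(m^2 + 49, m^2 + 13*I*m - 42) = m + 7*I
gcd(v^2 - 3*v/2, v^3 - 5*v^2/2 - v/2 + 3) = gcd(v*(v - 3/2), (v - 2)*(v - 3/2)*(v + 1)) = v - 3/2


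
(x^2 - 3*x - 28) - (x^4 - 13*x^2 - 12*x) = -x^4 + 14*x^2 + 9*x - 28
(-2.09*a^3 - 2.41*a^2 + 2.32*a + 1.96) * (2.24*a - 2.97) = -4.6816*a^4 + 0.8089*a^3 + 12.3545*a^2 - 2.5*a - 5.8212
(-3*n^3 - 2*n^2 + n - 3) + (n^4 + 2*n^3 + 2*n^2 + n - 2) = n^4 - n^3 + 2*n - 5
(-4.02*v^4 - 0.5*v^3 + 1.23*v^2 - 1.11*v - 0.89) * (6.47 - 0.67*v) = 2.6934*v^5 - 25.6744*v^4 - 4.0591*v^3 + 8.7018*v^2 - 6.5854*v - 5.7583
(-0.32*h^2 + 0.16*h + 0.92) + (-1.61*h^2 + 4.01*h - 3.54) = -1.93*h^2 + 4.17*h - 2.62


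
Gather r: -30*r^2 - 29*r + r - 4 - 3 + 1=-30*r^2 - 28*r - 6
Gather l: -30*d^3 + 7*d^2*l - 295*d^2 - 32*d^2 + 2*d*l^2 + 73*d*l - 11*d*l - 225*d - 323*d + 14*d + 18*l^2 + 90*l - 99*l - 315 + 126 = -30*d^3 - 327*d^2 - 534*d + l^2*(2*d + 18) + l*(7*d^2 + 62*d - 9) - 189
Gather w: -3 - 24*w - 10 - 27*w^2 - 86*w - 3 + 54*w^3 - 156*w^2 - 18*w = 54*w^3 - 183*w^2 - 128*w - 16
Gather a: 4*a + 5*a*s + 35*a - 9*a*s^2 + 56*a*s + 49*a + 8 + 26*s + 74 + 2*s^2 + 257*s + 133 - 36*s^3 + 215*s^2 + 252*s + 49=a*(-9*s^2 + 61*s + 88) - 36*s^3 + 217*s^2 + 535*s + 264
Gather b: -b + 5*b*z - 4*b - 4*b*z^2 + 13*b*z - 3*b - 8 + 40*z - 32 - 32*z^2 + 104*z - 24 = b*(-4*z^2 + 18*z - 8) - 32*z^2 + 144*z - 64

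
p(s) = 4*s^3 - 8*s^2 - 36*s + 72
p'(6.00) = 300.00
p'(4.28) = 115.34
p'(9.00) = 792.00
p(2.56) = -5.48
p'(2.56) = 1.68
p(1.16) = 25.72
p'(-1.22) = 1.38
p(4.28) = 84.98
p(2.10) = -1.84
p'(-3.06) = 125.32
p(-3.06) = -7.36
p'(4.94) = 177.80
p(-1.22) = 96.75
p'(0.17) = -38.37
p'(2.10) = -16.68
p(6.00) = 432.00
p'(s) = 12*s^2 - 16*s - 36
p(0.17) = 65.67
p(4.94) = 181.15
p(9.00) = 2016.00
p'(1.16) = -38.41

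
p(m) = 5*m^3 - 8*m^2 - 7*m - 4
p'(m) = 15*m^2 - 16*m - 7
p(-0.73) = -5.10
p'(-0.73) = 12.67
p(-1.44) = -25.44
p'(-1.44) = 47.14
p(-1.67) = -37.91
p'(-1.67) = 61.55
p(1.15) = -15.03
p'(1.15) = -5.56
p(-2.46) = -109.63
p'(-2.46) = 123.13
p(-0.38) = -2.77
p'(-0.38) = 1.25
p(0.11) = -4.86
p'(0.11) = -8.58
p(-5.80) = -1208.08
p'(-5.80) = 590.40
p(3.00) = 38.00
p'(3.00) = 80.00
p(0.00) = -4.00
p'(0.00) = -7.00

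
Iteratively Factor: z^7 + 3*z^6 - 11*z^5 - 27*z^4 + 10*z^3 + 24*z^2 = (z + 2)*(z^6 + z^5 - 13*z^4 - z^3 + 12*z^2) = (z - 1)*(z + 2)*(z^5 + 2*z^4 - 11*z^3 - 12*z^2) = (z - 1)*(z + 1)*(z + 2)*(z^4 + z^3 - 12*z^2) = z*(z - 1)*(z + 1)*(z + 2)*(z^3 + z^2 - 12*z) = z*(z - 1)*(z + 1)*(z + 2)*(z + 4)*(z^2 - 3*z) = z*(z - 3)*(z - 1)*(z + 1)*(z + 2)*(z + 4)*(z)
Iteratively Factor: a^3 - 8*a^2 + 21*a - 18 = (a - 3)*(a^2 - 5*a + 6) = (a - 3)^2*(a - 2)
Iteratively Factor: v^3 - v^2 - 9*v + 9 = (v - 1)*(v^2 - 9) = (v - 1)*(v + 3)*(v - 3)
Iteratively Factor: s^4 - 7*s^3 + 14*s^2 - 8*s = (s - 1)*(s^3 - 6*s^2 + 8*s) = (s - 2)*(s - 1)*(s^2 - 4*s) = (s - 4)*(s - 2)*(s - 1)*(s)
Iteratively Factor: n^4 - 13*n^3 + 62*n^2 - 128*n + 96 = (n - 2)*(n^3 - 11*n^2 + 40*n - 48) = (n - 3)*(n - 2)*(n^2 - 8*n + 16) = (n - 4)*(n - 3)*(n - 2)*(n - 4)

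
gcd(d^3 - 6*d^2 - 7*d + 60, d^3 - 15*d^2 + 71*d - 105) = d - 5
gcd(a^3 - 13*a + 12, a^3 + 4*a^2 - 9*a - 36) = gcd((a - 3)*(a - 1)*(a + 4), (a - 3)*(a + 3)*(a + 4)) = a^2 + a - 12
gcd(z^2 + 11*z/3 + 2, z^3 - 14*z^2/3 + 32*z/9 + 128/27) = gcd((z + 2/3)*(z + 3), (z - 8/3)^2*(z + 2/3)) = z + 2/3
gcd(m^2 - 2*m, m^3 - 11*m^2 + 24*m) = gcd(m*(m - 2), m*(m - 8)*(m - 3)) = m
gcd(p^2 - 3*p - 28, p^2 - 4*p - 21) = p - 7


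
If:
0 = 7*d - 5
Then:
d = 5/7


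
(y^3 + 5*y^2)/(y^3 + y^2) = (y + 5)/(y + 1)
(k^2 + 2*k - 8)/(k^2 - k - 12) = (-k^2 - 2*k + 8)/(-k^2 + k + 12)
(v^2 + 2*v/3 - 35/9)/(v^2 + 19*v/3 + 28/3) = (v - 5/3)/(v + 4)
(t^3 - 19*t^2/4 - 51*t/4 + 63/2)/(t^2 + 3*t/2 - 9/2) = (4*t^2 - 31*t + 42)/(2*(2*t - 3))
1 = 1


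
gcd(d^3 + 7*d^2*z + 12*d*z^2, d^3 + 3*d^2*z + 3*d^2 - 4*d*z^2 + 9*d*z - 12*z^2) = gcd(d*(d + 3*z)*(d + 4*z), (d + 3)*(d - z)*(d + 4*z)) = d + 4*z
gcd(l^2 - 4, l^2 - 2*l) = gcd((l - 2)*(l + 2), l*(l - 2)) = l - 2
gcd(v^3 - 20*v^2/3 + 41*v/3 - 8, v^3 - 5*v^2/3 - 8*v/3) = v - 8/3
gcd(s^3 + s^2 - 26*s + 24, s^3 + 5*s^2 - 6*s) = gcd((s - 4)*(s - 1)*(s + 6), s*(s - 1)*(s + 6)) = s^2 + 5*s - 6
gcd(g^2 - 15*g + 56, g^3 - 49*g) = g - 7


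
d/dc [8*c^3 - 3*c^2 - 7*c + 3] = 24*c^2 - 6*c - 7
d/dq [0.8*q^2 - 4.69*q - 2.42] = 1.6*q - 4.69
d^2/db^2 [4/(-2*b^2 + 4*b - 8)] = 4*(b^2 - 2*b - 4*(b - 1)^2 + 4)/(b^2 - 2*b + 4)^3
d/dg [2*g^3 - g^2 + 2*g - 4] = 6*g^2 - 2*g + 2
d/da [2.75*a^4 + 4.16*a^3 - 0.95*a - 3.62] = 11.0*a^3 + 12.48*a^2 - 0.95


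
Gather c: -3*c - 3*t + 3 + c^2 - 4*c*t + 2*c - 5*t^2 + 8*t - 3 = c^2 + c*(-4*t - 1) - 5*t^2 + 5*t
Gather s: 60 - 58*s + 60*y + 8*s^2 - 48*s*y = 8*s^2 + s*(-48*y - 58) + 60*y + 60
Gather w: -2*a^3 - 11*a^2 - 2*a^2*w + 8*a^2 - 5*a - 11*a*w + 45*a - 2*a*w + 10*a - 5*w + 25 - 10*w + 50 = -2*a^3 - 3*a^2 + 50*a + w*(-2*a^2 - 13*a - 15) + 75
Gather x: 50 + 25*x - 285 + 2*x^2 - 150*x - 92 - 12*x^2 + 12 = -10*x^2 - 125*x - 315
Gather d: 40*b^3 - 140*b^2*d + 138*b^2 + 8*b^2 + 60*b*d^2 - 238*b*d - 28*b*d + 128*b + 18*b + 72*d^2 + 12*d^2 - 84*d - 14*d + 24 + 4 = 40*b^3 + 146*b^2 + 146*b + d^2*(60*b + 84) + d*(-140*b^2 - 266*b - 98) + 28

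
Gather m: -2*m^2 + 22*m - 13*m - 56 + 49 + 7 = -2*m^2 + 9*m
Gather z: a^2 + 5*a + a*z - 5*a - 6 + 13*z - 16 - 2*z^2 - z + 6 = a^2 - 2*z^2 + z*(a + 12) - 16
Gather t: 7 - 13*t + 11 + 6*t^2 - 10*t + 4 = 6*t^2 - 23*t + 22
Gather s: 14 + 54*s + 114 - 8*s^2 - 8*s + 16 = -8*s^2 + 46*s + 144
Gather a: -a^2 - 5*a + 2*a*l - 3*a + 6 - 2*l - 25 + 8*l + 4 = -a^2 + a*(2*l - 8) + 6*l - 15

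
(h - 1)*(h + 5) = h^2 + 4*h - 5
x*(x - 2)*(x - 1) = x^3 - 3*x^2 + 2*x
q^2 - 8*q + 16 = (q - 4)^2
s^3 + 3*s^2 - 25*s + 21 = (s - 3)*(s - 1)*(s + 7)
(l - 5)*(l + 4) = l^2 - l - 20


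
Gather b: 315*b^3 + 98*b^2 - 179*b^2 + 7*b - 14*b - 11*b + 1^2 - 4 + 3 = 315*b^3 - 81*b^2 - 18*b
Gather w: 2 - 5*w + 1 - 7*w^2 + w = -7*w^2 - 4*w + 3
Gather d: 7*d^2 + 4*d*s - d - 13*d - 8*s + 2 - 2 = 7*d^2 + d*(4*s - 14) - 8*s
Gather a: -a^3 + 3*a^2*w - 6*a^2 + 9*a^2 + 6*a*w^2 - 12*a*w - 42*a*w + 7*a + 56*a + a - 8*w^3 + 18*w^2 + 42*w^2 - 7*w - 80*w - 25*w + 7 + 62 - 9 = -a^3 + a^2*(3*w + 3) + a*(6*w^2 - 54*w + 64) - 8*w^3 + 60*w^2 - 112*w + 60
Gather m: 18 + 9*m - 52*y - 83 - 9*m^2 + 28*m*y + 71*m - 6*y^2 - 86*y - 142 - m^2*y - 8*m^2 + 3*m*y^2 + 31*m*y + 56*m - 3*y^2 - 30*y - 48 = m^2*(-y - 17) + m*(3*y^2 + 59*y + 136) - 9*y^2 - 168*y - 255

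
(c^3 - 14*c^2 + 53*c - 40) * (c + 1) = c^4 - 13*c^3 + 39*c^2 + 13*c - 40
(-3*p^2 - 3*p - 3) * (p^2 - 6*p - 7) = -3*p^4 + 15*p^3 + 36*p^2 + 39*p + 21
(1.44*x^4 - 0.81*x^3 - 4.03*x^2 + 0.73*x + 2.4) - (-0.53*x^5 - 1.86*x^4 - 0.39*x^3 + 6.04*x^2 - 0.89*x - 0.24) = 0.53*x^5 + 3.3*x^4 - 0.42*x^3 - 10.07*x^2 + 1.62*x + 2.64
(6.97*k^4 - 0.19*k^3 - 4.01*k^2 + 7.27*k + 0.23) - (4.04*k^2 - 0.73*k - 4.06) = 6.97*k^4 - 0.19*k^3 - 8.05*k^2 + 8.0*k + 4.29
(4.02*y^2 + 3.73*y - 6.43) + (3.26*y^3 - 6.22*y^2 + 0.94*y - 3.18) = 3.26*y^3 - 2.2*y^2 + 4.67*y - 9.61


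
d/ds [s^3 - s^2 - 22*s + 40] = 3*s^2 - 2*s - 22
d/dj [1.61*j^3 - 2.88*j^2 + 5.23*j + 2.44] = 4.83*j^2 - 5.76*j + 5.23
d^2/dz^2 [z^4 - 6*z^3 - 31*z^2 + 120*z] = 12*z^2 - 36*z - 62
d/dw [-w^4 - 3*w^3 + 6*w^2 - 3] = w*(-4*w^2 - 9*w + 12)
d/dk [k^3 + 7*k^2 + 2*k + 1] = 3*k^2 + 14*k + 2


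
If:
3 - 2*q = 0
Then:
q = 3/2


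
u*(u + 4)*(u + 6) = u^3 + 10*u^2 + 24*u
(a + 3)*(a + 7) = a^2 + 10*a + 21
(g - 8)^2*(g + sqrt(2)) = g^3 - 16*g^2 + sqrt(2)*g^2 - 16*sqrt(2)*g + 64*g + 64*sqrt(2)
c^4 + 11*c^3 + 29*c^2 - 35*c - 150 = (c - 2)*(c + 3)*(c + 5)^2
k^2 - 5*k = k*(k - 5)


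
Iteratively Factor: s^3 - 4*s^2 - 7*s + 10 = (s + 2)*(s^2 - 6*s + 5) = (s - 1)*(s + 2)*(s - 5)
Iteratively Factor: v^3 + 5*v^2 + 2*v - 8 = (v - 1)*(v^2 + 6*v + 8) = (v - 1)*(v + 2)*(v + 4)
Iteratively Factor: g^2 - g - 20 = (g + 4)*(g - 5)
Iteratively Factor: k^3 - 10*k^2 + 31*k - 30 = (k - 3)*(k^2 - 7*k + 10) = (k - 3)*(k - 2)*(k - 5)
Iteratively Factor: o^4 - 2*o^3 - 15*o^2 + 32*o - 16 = (o - 1)*(o^3 - o^2 - 16*o + 16) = (o - 4)*(o - 1)*(o^2 + 3*o - 4) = (o - 4)*(o - 1)^2*(o + 4)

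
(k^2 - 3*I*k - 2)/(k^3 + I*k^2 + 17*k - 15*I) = (k - 2*I)/(k^2 + 2*I*k + 15)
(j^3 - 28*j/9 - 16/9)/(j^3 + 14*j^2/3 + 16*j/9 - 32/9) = (3*j^2 - 4*j - 4)/(3*j^2 + 10*j - 8)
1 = 1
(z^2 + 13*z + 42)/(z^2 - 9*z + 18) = (z^2 + 13*z + 42)/(z^2 - 9*z + 18)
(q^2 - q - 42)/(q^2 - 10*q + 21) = (q + 6)/(q - 3)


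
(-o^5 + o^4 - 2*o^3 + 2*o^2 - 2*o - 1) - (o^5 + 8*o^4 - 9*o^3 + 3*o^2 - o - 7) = -2*o^5 - 7*o^4 + 7*o^3 - o^2 - o + 6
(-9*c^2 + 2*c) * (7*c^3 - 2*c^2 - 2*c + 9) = -63*c^5 + 32*c^4 + 14*c^3 - 85*c^2 + 18*c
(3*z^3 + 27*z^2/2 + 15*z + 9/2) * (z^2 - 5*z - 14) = 3*z^5 - 3*z^4/2 - 189*z^3/2 - 519*z^2/2 - 465*z/2 - 63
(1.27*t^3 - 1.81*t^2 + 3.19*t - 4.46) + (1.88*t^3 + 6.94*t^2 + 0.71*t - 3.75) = 3.15*t^3 + 5.13*t^2 + 3.9*t - 8.21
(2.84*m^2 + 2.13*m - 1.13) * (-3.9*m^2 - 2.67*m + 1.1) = -11.076*m^4 - 15.8898*m^3 + 1.8439*m^2 + 5.3601*m - 1.243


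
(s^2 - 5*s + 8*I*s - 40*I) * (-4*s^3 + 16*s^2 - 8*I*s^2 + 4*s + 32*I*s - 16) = -4*s^5 + 36*s^4 - 40*I*s^4 - 12*s^3 + 360*I*s^3 - 612*s^2 - 768*I*s^2 + 1360*s - 288*I*s + 640*I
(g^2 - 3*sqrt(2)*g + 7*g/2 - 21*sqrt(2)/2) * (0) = 0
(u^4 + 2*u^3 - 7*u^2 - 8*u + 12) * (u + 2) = u^5 + 4*u^4 - 3*u^3 - 22*u^2 - 4*u + 24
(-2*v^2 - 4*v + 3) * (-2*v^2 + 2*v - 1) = 4*v^4 + 4*v^3 - 12*v^2 + 10*v - 3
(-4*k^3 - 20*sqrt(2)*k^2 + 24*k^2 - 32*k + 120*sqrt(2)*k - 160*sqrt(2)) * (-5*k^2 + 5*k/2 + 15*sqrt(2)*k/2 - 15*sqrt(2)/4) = 20*k^5 - 130*k^4 + 70*sqrt(2)*k^4 - 455*sqrt(2)*k^3 - 80*k^3 + 770*sqrt(2)*k^2 + 1870*k^2 - 3300*k - 280*sqrt(2)*k + 1200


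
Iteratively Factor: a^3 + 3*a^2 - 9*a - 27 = (a - 3)*(a^2 + 6*a + 9) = (a - 3)*(a + 3)*(a + 3)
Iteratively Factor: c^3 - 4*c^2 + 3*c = (c - 1)*(c^2 - 3*c) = c*(c - 1)*(c - 3)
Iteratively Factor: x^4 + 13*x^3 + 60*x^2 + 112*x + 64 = (x + 1)*(x^3 + 12*x^2 + 48*x + 64) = (x + 1)*(x + 4)*(x^2 + 8*x + 16) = (x + 1)*(x + 4)^2*(x + 4)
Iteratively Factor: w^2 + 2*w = (w + 2)*(w)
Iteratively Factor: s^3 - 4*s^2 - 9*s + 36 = (s - 3)*(s^2 - s - 12) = (s - 4)*(s - 3)*(s + 3)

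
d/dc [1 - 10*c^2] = -20*c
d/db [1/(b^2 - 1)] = -2*b/(b^2 - 1)^2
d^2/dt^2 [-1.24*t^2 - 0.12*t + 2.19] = -2.48000000000000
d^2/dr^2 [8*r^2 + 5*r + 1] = 16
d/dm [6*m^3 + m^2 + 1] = 2*m*(9*m + 1)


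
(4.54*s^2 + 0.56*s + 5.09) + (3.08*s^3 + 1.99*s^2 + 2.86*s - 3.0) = 3.08*s^3 + 6.53*s^2 + 3.42*s + 2.09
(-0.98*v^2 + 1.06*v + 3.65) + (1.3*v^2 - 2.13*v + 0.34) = 0.32*v^2 - 1.07*v + 3.99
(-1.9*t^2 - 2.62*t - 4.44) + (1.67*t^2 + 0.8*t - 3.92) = -0.23*t^2 - 1.82*t - 8.36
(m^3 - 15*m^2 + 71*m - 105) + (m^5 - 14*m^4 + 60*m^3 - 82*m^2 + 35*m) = m^5 - 14*m^4 + 61*m^3 - 97*m^2 + 106*m - 105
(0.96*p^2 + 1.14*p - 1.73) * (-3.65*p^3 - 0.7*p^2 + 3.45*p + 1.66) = -3.504*p^5 - 4.833*p^4 + 8.8285*p^3 + 6.7376*p^2 - 4.0761*p - 2.8718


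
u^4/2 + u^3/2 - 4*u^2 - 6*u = u*(u/2 + 1)*(u - 3)*(u + 2)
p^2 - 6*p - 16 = (p - 8)*(p + 2)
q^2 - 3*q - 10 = (q - 5)*(q + 2)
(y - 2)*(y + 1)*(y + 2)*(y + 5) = y^4 + 6*y^3 + y^2 - 24*y - 20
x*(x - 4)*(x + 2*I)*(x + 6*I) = x^4 - 4*x^3 + 8*I*x^3 - 12*x^2 - 32*I*x^2 + 48*x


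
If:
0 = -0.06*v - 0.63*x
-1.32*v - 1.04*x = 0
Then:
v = 0.00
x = 0.00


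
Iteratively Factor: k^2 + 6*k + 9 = (k + 3)*(k + 3)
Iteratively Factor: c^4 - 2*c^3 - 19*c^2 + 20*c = (c - 5)*(c^3 + 3*c^2 - 4*c) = c*(c - 5)*(c^2 + 3*c - 4) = c*(c - 5)*(c + 4)*(c - 1)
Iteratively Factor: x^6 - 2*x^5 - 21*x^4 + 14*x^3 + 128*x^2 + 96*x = (x + 1)*(x^5 - 3*x^4 - 18*x^3 + 32*x^2 + 96*x) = (x + 1)*(x + 2)*(x^4 - 5*x^3 - 8*x^2 + 48*x) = x*(x + 1)*(x + 2)*(x^3 - 5*x^2 - 8*x + 48) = x*(x - 4)*(x + 1)*(x + 2)*(x^2 - x - 12) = x*(x - 4)*(x + 1)*(x + 2)*(x + 3)*(x - 4)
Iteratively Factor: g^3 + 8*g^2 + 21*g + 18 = (g + 3)*(g^2 + 5*g + 6) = (g + 3)^2*(g + 2)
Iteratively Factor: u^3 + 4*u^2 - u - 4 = (u + 4)*(u^2 - 1) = (u + 1)*(u + 4)*(u - 1)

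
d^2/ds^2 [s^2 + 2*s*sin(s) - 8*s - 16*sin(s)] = -2*s*sin(s) + 16*sin(s) + 4*cos(s) + 2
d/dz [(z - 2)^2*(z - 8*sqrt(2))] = (z - 2)*(3*z - 16*sqrt(2) - 2)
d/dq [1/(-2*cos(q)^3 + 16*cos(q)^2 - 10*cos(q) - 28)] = (-3*cos(q)^2 + 16*cos(q) - 5)*sin(q)/(2*(cos(q)^3 - 8*cos(q)^2 + 5*cos(q) + 14)^2)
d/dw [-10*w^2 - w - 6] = -20*w - 1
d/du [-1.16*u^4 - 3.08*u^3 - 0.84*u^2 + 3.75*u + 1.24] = -4.64*u^3 - 9.24*u^2 - 1.68*u + 3.75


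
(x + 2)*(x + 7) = x^2 + 9*x + 14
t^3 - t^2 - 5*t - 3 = (t - 3)*(t + 1)^2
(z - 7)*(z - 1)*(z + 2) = z^3 - 6*z^2 - 9*z + 14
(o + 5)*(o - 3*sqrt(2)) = o^2 - 3*sqrt(2)*o + 5*o - 15*sqrt(2)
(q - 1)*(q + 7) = q^2 + 6*q - 7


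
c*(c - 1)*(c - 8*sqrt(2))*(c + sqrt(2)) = c^4 - 7*sqrt(2)*c^3 - c^3 - 16*c^2 + 7*sqrt(2)*c^2 + 16*c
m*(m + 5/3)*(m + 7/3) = m^3 + 4*m^2 + 35*m/9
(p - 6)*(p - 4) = p^2 - 10*p + 24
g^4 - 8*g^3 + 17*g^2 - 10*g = g*(g - 5)*(g - 2)*(g - 1)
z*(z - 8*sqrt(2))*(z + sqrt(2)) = z^3 - 7*sqrt(2)*z^2 - 16*z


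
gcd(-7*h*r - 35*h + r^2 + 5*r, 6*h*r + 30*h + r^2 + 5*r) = r + 5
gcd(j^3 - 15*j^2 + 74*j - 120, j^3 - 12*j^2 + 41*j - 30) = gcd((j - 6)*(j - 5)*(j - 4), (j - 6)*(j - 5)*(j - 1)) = j^2 - 11*j + 30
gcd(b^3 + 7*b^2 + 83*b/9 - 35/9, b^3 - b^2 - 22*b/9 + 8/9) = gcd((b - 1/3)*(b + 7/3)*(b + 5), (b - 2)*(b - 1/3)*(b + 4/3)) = b - 1/3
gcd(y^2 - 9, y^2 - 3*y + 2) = 1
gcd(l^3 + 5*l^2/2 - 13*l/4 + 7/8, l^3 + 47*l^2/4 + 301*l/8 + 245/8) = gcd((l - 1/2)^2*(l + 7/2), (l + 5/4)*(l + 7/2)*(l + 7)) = l + 7/2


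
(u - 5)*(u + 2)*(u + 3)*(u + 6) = u^4 + 6*u^3 - 19*u^2 - 144*u - 180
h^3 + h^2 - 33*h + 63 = (h - 3)^2*(h + 7)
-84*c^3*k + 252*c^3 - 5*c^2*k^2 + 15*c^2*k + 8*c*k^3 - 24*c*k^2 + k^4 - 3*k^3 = (-3*c + k)*(4*c + k)*(7*c + k)*(k - 3)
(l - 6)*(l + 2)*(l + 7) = l^3 + 3*l^2 - 40*l - 84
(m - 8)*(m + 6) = m^2 - 2*m - 48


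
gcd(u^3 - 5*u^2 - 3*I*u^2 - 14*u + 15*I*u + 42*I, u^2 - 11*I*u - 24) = u - 3*I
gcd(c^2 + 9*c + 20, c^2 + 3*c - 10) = c + 5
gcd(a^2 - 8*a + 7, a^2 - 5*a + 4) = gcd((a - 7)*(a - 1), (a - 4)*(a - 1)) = a - 1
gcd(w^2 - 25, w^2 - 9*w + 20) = w - 5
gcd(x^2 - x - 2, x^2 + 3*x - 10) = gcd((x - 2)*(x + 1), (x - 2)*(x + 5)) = x - 2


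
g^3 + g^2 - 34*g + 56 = (g - 4)*(g - 2)*(g + 7)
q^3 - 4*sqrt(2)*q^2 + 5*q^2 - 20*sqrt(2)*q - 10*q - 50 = (q + 5)*(q - 5*sqrt(2))*(q + sqrt(2))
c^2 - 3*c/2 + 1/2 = (c - 1)*(c - 1/2)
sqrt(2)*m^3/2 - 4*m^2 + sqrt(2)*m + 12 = (m - 3*sqrt(2))*(m - 2*sqrt(2))*(sqrt(2)*m/2 + 1)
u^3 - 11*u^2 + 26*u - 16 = (u - 8)*(u - 2)*(u - 1)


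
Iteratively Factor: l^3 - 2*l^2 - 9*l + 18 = (l - 3)*(l^2 + l - 6) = (l - 3)*(l - 2)*(l + 3)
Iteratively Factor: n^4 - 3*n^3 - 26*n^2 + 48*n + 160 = (n - 4)*(n^3 + n^2 - 22*n - 40) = (n - 4)*(n + 2)*(n^2 - n - 20) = (n - 4)*(n + 2)*(n + 4)*(n - 5)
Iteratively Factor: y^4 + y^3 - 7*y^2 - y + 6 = (y + 1)*(y^3 - 7*y + 6) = (y - 1)*(y + 1)*(y^2 + y - 6) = (y - 1)*(y + 1)*(y + 3)*(y - 2)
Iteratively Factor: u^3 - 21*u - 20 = (u - 5)*(u^2 + 5*u + 4) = (u - 5)*(u + 1)*(u + 4)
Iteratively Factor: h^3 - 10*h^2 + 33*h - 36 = (h - 3)*(h^2 - 7*h + 12) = (h - 3)^2*(h - 4)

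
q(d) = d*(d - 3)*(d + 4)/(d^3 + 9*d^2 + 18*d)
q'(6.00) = 0.07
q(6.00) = 0.28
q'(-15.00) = 0.09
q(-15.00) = 1.83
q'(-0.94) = 0.71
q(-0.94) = -1.16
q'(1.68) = 0.19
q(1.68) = -0.21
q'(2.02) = 0.17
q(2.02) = -0.15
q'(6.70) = 0.06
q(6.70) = 0.32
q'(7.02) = 0.06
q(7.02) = 0.34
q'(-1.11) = 0.81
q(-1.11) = -1.29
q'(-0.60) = 0.55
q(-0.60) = -0.94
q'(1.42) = 0.21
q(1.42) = -0.26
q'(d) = d*(d - 3)*(d + 4)*(-3*d^2 - 18*d - 18)/(d^3 + 9*d^2 + 18*d)^2 + d*(d - 3)/(d^3 + 9*d^2 + 18*d) + d*(d + 4)/(d^3 + 9*d^2 + 18*d) + (d - 3)*(d + 4)/(d^3 + 9*d^2 + 18*d) = 2*(4*d^2 + 30*d + 63)/(d^4 + 18*d^3 + 117*d^2 + 324*d + 324)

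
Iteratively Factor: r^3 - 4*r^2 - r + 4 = (r - 1)*(r^2 - 3*r - 4) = (r - 1)*(r + 1)*(r - 4)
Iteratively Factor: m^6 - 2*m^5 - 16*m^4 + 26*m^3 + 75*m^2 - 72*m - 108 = (m - 3)*(m^5 + m^4 - 13*m^3 - 13*m^2 + 36*m + 36) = (m - 3)*(m - 2)*(m^4 + 3*m^3 - 7*m^2 - 27*m - 18) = (m - 3)*(m - 2)*(m + 2)*(m^3 + m^2 - 9*m - 9) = (m - 3)*(m - 2)*(m + 2)*(m + 3)*(m^2 - 2*m - 3) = (m - 3)^2*(m - 2)*(m + 2)*(m + 3)*(m + 1)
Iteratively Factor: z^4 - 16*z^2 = (z + 4)*(z^3 - 4*z^2) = z*(z + 4)*(z^2 - 4*z) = z*(z - 4)*(z + 4)*(z)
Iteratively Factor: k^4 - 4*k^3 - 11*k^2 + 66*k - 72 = (k - 2)*(k^3 - 2*k^2 - 15*k + 36) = (k - 3)*(k - 2)*(k^2 + k - 12) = (k - 3)^2*(k - 2)*(k + 4)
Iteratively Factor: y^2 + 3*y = (y + 3)*(y)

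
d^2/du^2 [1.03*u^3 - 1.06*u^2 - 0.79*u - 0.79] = 6.18*u - 2.12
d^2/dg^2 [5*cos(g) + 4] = -5*cos(g)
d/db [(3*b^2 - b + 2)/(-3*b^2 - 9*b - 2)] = 10*(2 - 3*b^2)/(9*b^4 + 54*b^3 + 93*b^2 + 36*b + 4)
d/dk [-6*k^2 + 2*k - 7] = 2 - 12*k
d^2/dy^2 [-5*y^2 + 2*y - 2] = -10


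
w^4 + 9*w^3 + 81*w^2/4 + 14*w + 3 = (w + 1/2)^2*(w + 2)*(w + 6)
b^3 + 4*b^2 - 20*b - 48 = (b - 4)*(b + 2)*(b + 6)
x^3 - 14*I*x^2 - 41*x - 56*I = (x - 8*I)*(x - 7*I)*(x + I)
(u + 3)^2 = u^2 + 6*u + 9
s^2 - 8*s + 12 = (s - 6)*(s - 2)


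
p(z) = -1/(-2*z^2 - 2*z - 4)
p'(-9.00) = 0.00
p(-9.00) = 0.01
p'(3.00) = -0.02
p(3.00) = 0.04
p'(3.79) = -0.01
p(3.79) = 0.02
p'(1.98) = -0.04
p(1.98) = 0.06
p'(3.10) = -0.02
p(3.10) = 0.03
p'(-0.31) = -0.06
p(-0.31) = 0.28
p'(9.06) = -0.00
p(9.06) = 0.01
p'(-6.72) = 0.00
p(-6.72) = 0.01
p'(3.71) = -0.01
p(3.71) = 0.03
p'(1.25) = -0.08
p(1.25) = 0.10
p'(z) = -(4*z + 2)/(-2*z^2 - 2*z - 4)^2 = (-z - 1/2)/(z^2 + z + 2)^2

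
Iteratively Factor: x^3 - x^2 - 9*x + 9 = (x + 3)*(x^2 - 4*x + 3) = (x - 1)*(x + 3)*(x - 3)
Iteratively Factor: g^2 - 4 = (g + 2)*(g - 2)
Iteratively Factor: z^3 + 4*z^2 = (z)*(z^2 + 4*z) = z*(z + 4)*(z)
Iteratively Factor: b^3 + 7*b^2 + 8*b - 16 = (b + 4)*(b^2 + 3*b - 4) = (b - 1)*(b + 4)*(b + 4)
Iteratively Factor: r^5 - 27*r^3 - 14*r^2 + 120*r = (r - 5)*(r^4 + 5*r^3 - 2*r^2 - 24*r) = (r - 5)*(r - 2)*(r^3 + 7*r^2 + 12*r) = (r - 5)*(r - 2)*(r + 3)*(r^2 + 4*r) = r*(r - 5)*(r - 2)*(r + 3)*(r + 4)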